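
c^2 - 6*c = c*(c - 6)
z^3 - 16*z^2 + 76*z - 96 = (z - 8)*(z - 6)*(z - 2)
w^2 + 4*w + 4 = (w + 2)^2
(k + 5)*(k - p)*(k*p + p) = k^3*p - k^2*p^2 + 6*k^2*p - 6*k*p^2 + 5*k*p - 5*p^2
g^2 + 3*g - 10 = (g - 2)*(g + 5)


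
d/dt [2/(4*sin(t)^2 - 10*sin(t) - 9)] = 4*(5 - 4*sin(t))*cos(t)/(-4*sin(t)^2 + 10*sin(t) + 9)^2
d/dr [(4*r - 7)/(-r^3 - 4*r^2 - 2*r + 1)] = (8*r^3 - 5*r^2 - 56*r - 10)/(r^6 + 8*r^5 + 20*r^4 + 14*r^3 - 4*r^2 - 4*r + 1)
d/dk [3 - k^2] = -2*k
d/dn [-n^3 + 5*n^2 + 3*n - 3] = -3*n^2 + 10*n + 3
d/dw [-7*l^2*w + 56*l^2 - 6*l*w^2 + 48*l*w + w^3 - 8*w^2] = -7*l^2 - 12*l*w + 48*l + 3*w^2 - 16*w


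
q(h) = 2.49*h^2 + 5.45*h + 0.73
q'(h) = 4.98*h + 5.45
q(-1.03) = -2.24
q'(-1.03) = 0.32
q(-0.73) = -1.92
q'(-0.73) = 1.81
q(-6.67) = 75.16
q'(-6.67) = -27.77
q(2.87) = 36.88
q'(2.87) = 19.74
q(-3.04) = 7.17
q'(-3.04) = -9.69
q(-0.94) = -2.19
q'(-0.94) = 0.77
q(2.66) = 32.85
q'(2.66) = 18.70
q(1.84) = 19.19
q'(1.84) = 14.61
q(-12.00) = 293.89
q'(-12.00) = -54.31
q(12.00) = 424.69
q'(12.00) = 65.21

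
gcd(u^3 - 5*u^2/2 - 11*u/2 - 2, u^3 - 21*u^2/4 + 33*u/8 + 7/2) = u^2 - 7*u/2 - 2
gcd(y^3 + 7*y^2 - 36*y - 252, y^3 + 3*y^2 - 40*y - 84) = y^2 + y - 42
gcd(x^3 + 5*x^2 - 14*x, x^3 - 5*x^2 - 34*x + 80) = x - 2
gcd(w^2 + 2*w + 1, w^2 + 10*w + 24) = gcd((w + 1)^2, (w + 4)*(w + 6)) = 1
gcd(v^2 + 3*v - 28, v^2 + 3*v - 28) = v^2 + 3*v - 28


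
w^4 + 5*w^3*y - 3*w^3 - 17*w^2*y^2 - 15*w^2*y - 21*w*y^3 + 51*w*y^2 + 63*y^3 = (w - 3)*(w - 3*y)*(w + y)*(w + 7*y)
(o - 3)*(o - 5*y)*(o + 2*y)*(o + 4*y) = o^4 + o^3*y - 3*o^3 - 22*o^2*y^2 - 3*o^2*y - 40*o*y^3 + 66*o*y^2 + 120*y^3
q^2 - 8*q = q*(q - 8)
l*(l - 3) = l^2 - 3*l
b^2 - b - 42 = (b - 7)*(b + 6)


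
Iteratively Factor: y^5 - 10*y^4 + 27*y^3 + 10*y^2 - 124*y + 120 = (y - 5)*(y^4 - 5*y^3 + 2*y^2 + 20*y - 24) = (y - 5)*(y - 2)*(y^3 - 3*y^2 - 4*y + 12) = (y - 5)*(y - 2)*(y + 2)*(y^2 - 5*y + 6) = (y - 5)*(y - 2)^2*(y + 2)*(y - 3)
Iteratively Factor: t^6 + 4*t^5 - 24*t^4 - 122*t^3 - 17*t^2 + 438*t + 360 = (t + 3)*(t^5 + t^4 - 27*t^3 - 41*t^2 + 106*t + 120) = (t + 1)*(t + 3)*(t^4 - 27*t^2 - 14*t + 120) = (t + 1)*(t + 3)^2*(t^3 - 3*t^2 - 18*t + 40) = (t + 1)*(t + 3)^2*(t + 4)*(t^2 - 7*t + 10) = (t - 2)*(t + 1)*(t + 3)^2*(t + 4)*(t - 5)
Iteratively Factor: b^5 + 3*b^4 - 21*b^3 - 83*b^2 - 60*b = (b)*(b^4 + 3*b^3 - 21*b^2 - 83*b - 60) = b*(b - 5)*(b^3 + 8*b^2 + 19*b + 12) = b*(b - 5)*(b + 1)*(b^2 + 7*b + 12) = b*(b - 5)*(b + 1)*(b + 3)*(b + 4)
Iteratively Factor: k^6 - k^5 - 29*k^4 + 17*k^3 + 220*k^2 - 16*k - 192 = (k - 1)*(k^5 - 29*k^3 - 12*k^2 + 208*k + 192) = (k - 4)*(k - 1)*(k^4 + 4*k^3 - 13*k^2 - 64*k - 48) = (k - 4)*(k - 1)*(k + 1)*(k^3 + 3*k^2 - 16*k - 48) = (k - 4)*(k - 1)*(k + 1)*(k + 3)*(k^2 - 16) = (k - 4)*(k - 1)*(k + 1)*(k + 3)*(k + 4)*(k - 4)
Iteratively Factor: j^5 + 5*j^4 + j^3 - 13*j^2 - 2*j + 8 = (j - 1)*(j^4 + 6*j^3 + 7*j^2 - 6*j - 8) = (j - 1)^2*(j^3 + 7*j^2 + 14*j + 8) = (j - 1)^2*(j + 1)*(j^2 + 6*j + 8) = (j - 1)^2*(j + 1)*(j + 4)*(j + 2)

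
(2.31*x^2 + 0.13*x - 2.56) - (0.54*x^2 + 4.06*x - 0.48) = 1.77*x^2 - 3.93*x - 2.08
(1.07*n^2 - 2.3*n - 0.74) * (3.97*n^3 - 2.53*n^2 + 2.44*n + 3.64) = 4.2479*n^5 - 11.8381*n^4 + 5.492*n^3 + 0.155000000000001*n^2 - 10.1776*n - 2.6936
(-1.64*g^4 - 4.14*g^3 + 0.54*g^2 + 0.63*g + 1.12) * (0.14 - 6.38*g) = 10.4632*g^5 + 26.1836*g^4 - 4.0248*g^3 - 3.9438*g^2 - 7.0574*g + 0.1568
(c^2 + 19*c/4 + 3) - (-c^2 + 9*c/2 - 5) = 2*c^2 + c/4 + 8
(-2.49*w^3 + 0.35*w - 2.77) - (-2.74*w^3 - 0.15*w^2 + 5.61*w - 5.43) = 0.25*w^3 + 0.15*w^2 - 5.26*w + 2.66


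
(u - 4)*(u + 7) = u^2 + 3*u - 28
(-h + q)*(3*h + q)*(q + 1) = -3*h^2*q - 3*h^2 + 2*h*q^2 + 2*h*q + q^3 + q^2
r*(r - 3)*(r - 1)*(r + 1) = r^4 - 3*r^3 - r^2 + 3*r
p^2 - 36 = (p - 6)*(p + 6)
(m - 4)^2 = m^2 - 8*m + 16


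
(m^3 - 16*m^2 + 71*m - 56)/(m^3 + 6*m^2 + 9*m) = (m^3 - 16*m^2 + 71*m - 56)/(m*(m^2 + 6*m + 9))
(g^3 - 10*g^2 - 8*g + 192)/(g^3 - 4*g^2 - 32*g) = (g - 6)/g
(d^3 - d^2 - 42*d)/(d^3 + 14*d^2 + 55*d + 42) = d*(d - 7)/(d^2 + 8*d + 7)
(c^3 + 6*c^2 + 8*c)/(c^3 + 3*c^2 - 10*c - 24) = c/(c - 3)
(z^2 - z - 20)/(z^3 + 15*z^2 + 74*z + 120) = (z - 5)/(z^2 + 11*z + 30)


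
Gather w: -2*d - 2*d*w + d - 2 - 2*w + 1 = -d + w*(-2*d - 2) - 1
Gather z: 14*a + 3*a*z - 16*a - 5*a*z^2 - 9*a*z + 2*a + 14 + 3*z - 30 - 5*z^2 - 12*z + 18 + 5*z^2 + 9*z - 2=-5*a*z^2 - 6*a*z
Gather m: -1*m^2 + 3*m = -m^2 + 3*m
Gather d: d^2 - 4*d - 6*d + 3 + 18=d^2 - 10*d + 21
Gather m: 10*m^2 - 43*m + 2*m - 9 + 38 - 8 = 10*m^2 - 41*m + 21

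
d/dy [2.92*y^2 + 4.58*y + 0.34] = 5.84*y + 4.58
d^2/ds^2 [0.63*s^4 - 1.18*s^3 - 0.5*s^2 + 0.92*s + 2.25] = 7.56*s^2 - 7.08*s - 1.0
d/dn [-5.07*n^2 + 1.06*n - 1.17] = 1.06 - 10.14*n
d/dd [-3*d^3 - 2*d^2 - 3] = d*(-9*d - 4)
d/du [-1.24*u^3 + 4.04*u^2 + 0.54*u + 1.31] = -3.72*u^2 + 8.08*u + 0.54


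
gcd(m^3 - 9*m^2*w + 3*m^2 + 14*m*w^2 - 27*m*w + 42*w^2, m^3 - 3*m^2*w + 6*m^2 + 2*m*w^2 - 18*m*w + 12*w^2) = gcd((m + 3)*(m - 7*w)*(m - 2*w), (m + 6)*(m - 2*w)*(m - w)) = -m + 2*w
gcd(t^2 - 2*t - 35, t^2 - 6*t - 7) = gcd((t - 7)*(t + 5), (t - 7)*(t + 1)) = t - 7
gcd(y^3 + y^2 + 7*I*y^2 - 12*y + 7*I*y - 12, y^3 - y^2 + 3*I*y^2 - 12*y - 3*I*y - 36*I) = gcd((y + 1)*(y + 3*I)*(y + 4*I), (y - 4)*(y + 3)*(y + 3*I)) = y + 3*I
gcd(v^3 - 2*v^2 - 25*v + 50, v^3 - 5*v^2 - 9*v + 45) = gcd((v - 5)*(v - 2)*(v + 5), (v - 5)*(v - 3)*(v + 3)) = v - 5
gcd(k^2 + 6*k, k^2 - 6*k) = k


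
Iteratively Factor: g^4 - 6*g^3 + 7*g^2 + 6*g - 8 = (g - 4)*(g^3 - 2*g^2 - g + 2) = (g - 4)*(g - 1)*(g^2 - g - 2) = (g - 4)*(g - 1)*(g + 1)*(g - 2)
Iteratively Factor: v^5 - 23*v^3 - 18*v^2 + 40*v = (v - 5)*(v^4 + 5*v^3 + 2*v^2 - 8*v) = (v - 5)*(v + 4)*(v^3 + v^2 - 2*v) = (v - 5)*(v - 1)*(v + 4)*(v^2 + 2*v) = v*(v - 5)*(v - 1)*(v + 4)*(v + 2)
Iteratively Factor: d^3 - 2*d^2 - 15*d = (d + 3)*(d^2 - 5*d) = (d - 5)*(d + 3)*(d)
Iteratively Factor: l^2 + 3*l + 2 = (l + 1)*(l + 2)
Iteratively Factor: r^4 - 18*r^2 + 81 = (r + 3)*(r^3 - 3*r^2 - 9*r + 27) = (r - 3)*(r + 3)*(r^2 - 9) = (r - 3)*(r + 3)^2*(r - 3)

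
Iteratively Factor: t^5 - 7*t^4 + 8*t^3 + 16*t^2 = (t - 4)*(t^4 - 3*t^3 - 4*t^2) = t*(t - 4)*(t^3 - 3*t^2 - 4*t) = t*(t - 4)^2*(t^2 + t) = t^2*(t - 4)^2*(t + 1)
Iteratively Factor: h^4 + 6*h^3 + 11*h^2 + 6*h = (h)*(h^3 + 6*h^2 + 11*h + 6) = h*(h + 1)*(h^2 + 5*h + 6) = h*(h + 1)*(h + 3)*(h + 2)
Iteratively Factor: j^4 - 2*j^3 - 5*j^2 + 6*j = (j - 3)*(j^3 + j^2 - 2*j) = j*(j - 3)*(j^2 + j - 2) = j*(j - 3)*(j - 1)*(j + 2)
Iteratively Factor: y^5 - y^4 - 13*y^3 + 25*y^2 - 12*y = (y - 3)*(y^4 + 2*y^3 - 7*y^2 + 4*y) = (y - 3)*(y + 4)*(y^3 - 2*y^2 + y) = (y - 3)*(y - 1)*(y + 4)*(y^2 - y) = y*(y - 3)*(y - 1)*(y + 4)*(y - 1)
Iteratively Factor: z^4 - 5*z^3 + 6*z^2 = (z)*(z^3 - 5*z^2 + 6*z) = z*(z - 3)*(z^2 - 2*z) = z*(z - 3)*(z - 2)*(z)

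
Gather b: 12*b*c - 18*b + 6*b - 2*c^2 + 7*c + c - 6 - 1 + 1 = b*(12*c - 12) - 2*c^2 + 8*c - 6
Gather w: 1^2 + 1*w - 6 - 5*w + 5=-4*w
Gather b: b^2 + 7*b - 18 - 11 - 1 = b^2 + 7*b - 30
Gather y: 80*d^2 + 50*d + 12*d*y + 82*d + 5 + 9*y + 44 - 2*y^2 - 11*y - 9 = 80*d^2 + 132*d - 2*y^2 + y*(12*d - 2) + 40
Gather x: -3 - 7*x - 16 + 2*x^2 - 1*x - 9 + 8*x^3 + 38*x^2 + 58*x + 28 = 8*x^3 + 40*x^2 + 50*x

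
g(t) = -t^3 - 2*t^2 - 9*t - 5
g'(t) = -3*t^2 - 4*t - 9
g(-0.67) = 0.43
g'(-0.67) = -7.67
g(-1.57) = 8.07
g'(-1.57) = -10.11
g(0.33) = -8.22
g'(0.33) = -10.65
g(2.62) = -60.29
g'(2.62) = -40.07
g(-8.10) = 468.12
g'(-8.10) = -173.43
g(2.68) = -62.73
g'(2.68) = -41.27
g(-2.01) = 13.13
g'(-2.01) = -13.08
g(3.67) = -114.40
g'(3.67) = -64.09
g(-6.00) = 193.00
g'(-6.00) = -93.00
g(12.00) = -2129.00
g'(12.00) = -489.00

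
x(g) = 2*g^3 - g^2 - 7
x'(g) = 6*g^2 - 2*g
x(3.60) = 73.35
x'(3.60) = 70.56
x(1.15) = -5.28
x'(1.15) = 5.64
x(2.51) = 18.33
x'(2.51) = 32.78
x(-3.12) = -77.48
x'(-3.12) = 64.65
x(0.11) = -7.01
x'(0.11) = -0.15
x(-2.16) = -31.82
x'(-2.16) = 32.31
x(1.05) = -5.79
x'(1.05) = 4.52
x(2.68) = 24.32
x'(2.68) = 37.73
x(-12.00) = -3607.00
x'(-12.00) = 888.00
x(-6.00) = -475.00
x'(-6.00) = 228.00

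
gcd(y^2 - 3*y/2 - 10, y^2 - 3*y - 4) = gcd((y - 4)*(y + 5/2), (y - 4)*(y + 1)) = y - 4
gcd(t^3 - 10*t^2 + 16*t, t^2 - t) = t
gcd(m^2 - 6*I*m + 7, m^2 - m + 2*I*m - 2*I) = 1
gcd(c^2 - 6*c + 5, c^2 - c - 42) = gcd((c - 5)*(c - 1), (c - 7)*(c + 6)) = 1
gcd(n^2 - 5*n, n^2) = n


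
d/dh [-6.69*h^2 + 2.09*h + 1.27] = 2.09 - 13.38*h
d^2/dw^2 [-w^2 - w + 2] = -2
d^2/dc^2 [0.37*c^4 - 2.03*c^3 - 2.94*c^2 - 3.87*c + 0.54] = 4.44*c^2 - 12.18*c - 5.88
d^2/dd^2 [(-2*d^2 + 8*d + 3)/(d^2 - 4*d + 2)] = 14*(3*d^2 - 12*d + 14)/(d^6 - 12*d^5 + 54*d^4 - 112*d^3 + 108*d^2 - 48*d + 8)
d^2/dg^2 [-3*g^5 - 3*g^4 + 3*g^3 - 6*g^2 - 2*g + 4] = -60*g^3 - 36*g^2 + 18*g - 12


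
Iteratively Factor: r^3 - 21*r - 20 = (r + 4)*(r^2 - 4*r - 5) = (r + 1)*(r + 4)*(r - 5)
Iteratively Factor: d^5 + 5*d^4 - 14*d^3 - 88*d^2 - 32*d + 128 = (d - 1)*(d^4 + 6*d^3 - 8*d^2 - 96*d - 128) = (d - 1)*(d + 2)*(d^3 + 4*d^2 - 16*d - 64) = (d - 4)*(d - 1)*(d + 2)*(d^2 + 8*d + 16) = (d - 4)*(d - 1)*(d + 2)*(d + 4)*(d + 4)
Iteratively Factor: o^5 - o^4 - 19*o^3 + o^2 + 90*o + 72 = (o + 2)*(o^4 - 3*o^3 - 13*o^2 + 27*o + 36) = (o - 3)*(o + 2)*(o^3 - 13*o - 12) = (o - 3)*(o + 2)*(o + 3)*(o^2 - 3*o - 4) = (o - 3)*(o + 1)*(o + 2)*(o + 3)*(o - 4)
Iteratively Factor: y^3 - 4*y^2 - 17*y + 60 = (y + 4)*(y^2 - 8*y + 15) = (y - 5)*(y + 4)*(y - 3)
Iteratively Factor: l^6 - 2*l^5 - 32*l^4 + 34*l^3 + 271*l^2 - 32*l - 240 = (l + 1)*(l^5 - 3*l^4 - 29*l^3 + 63*l^2 + 208*l - 240) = (l - 4)*(l + 1)*(l^4 + l^3 - 25*l^2 - 37*l + 60) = (l - 4)*(l + 1)*(l + 4)*(l^3 - 3*l^2 - 13*l + 15) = (l - 5)*(l - 4)*(l + 1)*(l + 4)*(l^2 + 2*l - 3) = (l - 5)*(l - 4)*(l + 1)*(l + 3)*(l + 4)*(l - 1)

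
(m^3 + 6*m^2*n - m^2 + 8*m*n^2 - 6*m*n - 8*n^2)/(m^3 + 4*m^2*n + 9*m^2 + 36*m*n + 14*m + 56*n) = (m^2 + 2*m*n - m - 2*n)/(m^2 + 9*m + 14)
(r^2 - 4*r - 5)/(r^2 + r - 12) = (r^2 - 4*r - 5)/(r^2 + r - 12)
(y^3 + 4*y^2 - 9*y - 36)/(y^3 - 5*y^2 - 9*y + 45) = (y + 4)/(y - 5)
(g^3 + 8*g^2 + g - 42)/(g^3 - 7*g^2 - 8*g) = (-g^3 - 8*g^2 - g + 42)/(g*(-g^2 + 7*g + 8))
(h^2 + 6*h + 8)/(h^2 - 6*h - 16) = (h + 4)/(h - 8)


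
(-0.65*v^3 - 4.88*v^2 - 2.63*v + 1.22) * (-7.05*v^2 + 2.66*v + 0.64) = 4.5825*v^5 + 32.675*v^4 + 5.1447*v^3 - 18.72*v^2 + 1.562*v + 0.7808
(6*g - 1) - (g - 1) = 5*g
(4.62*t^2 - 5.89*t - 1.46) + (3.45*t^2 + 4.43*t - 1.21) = 8.07*t^2 - 1.46*t - 2.67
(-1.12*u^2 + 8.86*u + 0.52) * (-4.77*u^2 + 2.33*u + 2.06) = 5.3424*u^4 - 44.8718*u^3 + 15.8562*u^2 + 19.4632*u + 1.0712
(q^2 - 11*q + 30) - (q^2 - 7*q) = 30 - 4*q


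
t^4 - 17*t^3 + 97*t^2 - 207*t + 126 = (t - 7)*(t - 6)*(t - 3)*(t - 1)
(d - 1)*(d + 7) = d^2 + 6*d - 7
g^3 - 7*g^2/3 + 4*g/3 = g*(g - 4/3)*(g - 1)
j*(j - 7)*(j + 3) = j^3 - 4*j^2 - 21*j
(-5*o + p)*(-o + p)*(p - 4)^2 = 5*o^2*p^2 - 40*o^2*p + 80*o^2 - 6*o*p^3 + 48*o*p^2 - 96*o*p + p^4 - 8*p^3 + 16*p^2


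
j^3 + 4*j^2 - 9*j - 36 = (j - 3)*(j + 3)*(j + 4)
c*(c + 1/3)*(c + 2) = c^3 + 7*c^2/3 + 2*c/3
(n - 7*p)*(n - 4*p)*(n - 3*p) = n^3 - 14*n^2*p + 61*n*p^2 - 84*p^3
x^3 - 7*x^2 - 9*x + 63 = (x - 7)*(x - 3)*(x + 3)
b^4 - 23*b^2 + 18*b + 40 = (b - 4)*(b - 2)*(b + 1)*(b + 5)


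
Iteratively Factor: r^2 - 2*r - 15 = (r + 3)*(r - 5)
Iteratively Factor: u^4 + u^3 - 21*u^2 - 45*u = (u + 3)*(u^3 - 2*u^2 - 15*u) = (u + 3)^2*(u^2 - 5*u) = (u - 5)*(u + 3)^2*(u)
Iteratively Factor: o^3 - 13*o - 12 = (o + 3)*(o^2 - 3*o - 4) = (o - 4)*(o + 3)*(o + 1)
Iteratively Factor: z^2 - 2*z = (z)*(z - 2)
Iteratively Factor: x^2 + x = (x)*(x + 1)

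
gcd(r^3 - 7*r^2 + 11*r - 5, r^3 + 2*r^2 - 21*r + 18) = r - 1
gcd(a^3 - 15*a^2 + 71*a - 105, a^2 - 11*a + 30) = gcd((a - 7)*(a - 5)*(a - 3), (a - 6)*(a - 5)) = a - 5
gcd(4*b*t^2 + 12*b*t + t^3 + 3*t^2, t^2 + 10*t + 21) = t + 3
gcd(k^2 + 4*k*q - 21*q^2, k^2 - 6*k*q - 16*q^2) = 1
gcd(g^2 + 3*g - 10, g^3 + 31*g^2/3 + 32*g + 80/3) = g + 5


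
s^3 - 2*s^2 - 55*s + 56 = (s - 8)*(s - 1)*(s + 7)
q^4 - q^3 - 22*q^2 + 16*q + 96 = (q - 4)*(q - 3)*(q + 2)*(q + 4)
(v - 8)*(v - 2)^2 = v^3 - 12*v^2 + 36*v - 32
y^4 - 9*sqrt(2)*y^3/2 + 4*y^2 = y^2*(y - 4*sqrt(2))*(y - sqrt(2)/2)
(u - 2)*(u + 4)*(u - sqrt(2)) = u^3 - sqrt(2)*u^2 + 2*u^2 - 8*u - 2*sqrt(2)*u + 8*sqrt(2)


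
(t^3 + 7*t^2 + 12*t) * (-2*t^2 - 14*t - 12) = -2*t^5 - 28*t^4 - 134*t^3 - 252*t^2 - 144*t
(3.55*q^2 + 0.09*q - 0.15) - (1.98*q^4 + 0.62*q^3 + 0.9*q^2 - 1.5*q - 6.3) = -1.98*q^4 - 0.62*q^3 + 2.65*q^2 + 1.59*q + 6.15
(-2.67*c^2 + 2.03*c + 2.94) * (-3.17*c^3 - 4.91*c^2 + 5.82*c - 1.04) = 8.4639*c^5 + 6.6746*c^4 - 34.8265*c^3 + 0.155999999999999*c^2 + 14.9996*c - 3.0576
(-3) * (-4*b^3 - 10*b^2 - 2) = 12*b^3 + 30*b^2 + 6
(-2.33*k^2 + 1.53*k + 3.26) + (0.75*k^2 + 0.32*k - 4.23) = -1.58*k^2 + 1.85*k - 0.970000000000001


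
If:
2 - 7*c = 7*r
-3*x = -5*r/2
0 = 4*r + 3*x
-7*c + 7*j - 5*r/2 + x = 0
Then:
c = 2/7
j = 2/7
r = 0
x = 0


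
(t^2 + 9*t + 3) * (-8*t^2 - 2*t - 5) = -8*t^4 - 74*t^3 - 47*t^2 - 51*t - 15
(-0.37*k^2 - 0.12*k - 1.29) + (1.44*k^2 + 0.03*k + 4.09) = 1.07*k^2 - 0.09*k + 2.8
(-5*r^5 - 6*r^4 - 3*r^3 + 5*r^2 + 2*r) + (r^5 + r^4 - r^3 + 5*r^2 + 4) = -4*r^5 - 5*r^4 - 4*r^3 + 10*r^2 + 2*r + 4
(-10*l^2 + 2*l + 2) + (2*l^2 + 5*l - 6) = -8*l^2 + 7*l - 4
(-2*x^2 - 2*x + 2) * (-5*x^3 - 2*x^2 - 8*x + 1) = 10*x^5 + 14*x^4 + 10*x^3 + 10*x^2 - 18*x + 2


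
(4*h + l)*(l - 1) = 4*h*l - 4*h + l^2 - l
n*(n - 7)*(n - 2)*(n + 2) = n^4 - 7*n^3 - 4*n^2 + 28*n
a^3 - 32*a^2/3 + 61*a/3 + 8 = (a - 8)*(a - 3)*(a + 1/3)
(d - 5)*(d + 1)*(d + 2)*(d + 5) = d^4 + 3*d^3 - 23*d^2 - 75*d - 50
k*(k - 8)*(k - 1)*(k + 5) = k^4 - 4*k^3 - 37*k^2 + 40*k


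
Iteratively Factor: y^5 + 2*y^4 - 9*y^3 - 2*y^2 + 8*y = (y + 4)*(y^4 - 2*y^3 - y^2 + 2*y) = (y - 1)*(y + 4)*(y^3 - y^2 - 2*y) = (y - 2)*(y - 1)*(y + 4)*(y^2 + y) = y*(y - 2)*(y - 1)*(y + 4)*(y + 1)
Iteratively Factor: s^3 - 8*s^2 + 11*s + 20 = (s - 4)*(s^2 - 4*s - 5) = (s - 5)*(s - 4)*(s + 1)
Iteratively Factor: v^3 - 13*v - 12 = (v + 1)*(v^2 - v - 12) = (v + 1)*(v + 3)*(v - 4)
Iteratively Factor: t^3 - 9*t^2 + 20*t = (t - 4)*(t^2 - 5*t) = (t - 5)*(t - 4)*(t)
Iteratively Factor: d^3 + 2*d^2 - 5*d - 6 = (d + 1)*(d^2 + d - 6) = (d + 1)*(d + 3)*(d - 2)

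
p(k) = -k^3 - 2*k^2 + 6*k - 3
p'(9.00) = -273.00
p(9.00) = -840.00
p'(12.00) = -474.00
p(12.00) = -1947.00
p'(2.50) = -22.75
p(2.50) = -16.12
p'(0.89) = 0.06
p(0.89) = 0.05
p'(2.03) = -14.48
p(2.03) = -7.43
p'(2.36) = -20.15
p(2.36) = -13.12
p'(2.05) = -14.81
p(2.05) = -7.72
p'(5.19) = -95.57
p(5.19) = -165.53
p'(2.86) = -29.98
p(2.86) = -25.59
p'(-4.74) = -42.44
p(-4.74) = 30.12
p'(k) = -3*k^2 - 4*k + 6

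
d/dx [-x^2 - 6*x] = -2*x - 6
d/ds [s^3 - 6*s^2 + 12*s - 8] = 3*s^2 - 12*s + 12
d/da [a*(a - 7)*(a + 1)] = 3*a^2 - 12*a - 7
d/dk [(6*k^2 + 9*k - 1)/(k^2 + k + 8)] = (-3*k^2 + 98*k + 73)/(k^4 + 2*k^3 + 17*k^2 + 16*k + 64)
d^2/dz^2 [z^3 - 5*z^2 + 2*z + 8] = 6*z - 10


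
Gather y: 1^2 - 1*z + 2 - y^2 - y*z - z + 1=-y^2 - y*z - 2*z + 4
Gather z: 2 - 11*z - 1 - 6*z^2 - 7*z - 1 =-6*z^2 - 18*z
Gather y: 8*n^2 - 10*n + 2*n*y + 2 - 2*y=8*n^2 - 10*n + y*(2*n - 2) + 2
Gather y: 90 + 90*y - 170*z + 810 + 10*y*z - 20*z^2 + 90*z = y*(10*z + 90) - 20*z^2 - 80*z + 900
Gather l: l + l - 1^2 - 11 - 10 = 2*l - 22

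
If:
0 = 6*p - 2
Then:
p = 1/3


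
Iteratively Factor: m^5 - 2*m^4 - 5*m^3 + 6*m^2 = (m)*(m^4 - 2*m^3 - 5*m^2 + 6*m) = m*(m - 1)*(m^3 - m^2 - 6*m) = m*(m - 1)*(m + 2)*(m^2 - 3*m) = m^2*(m - 1)*(m + 2)*(m - 3)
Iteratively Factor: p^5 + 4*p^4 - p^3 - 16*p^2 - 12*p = (p + 1)*(p^4 + 3*p^3 - 4*p^2 - 12*p) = (p - 2)*(p + 1)*(p^3 + 5*p^2 + 6*p) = (p - 2)*(p + 1)*(p + 3)*(p^2 + 2*p) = p*(p - 2)*(p + 1)*(p + 3)*(p + 2)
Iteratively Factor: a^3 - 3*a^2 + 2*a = (a - 2)*(a^2 - a) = a*(a - 2)*(a - 1)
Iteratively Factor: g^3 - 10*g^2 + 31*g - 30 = (g - 5)*(g^2 - 5*g + 6) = (g - 5)*(g - 2)*(g - 3)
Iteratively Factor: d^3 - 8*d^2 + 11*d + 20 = (d - 5)*(d^2 - 3*d - 4) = (d - 5)*(d + 1)*(d - 4)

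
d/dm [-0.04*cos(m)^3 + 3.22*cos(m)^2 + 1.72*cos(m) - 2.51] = (0.12*cos(m)^2 - 6.44*cos(m) - 1.72)*sin(m)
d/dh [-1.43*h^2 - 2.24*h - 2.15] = -2.86*h - 2.24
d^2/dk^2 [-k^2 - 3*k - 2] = -2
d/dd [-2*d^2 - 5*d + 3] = -4*d - 5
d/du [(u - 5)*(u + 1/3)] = 2*u - 14/3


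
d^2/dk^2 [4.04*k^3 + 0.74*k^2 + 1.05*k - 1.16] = 24.24*k + 1.48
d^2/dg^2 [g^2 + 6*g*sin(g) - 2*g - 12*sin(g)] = -6*g*sin(g) + 12*sqrt(2)*sin(g + pi/4) + 2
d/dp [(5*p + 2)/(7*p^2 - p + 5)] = (35*p^2 - 5*p - (5*p + 2)*(14*p - 1) + 25)/(7*p^2 - p + 5)^2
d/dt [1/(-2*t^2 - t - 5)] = (4*t + 1)/(2*t^2 + t + 5)^2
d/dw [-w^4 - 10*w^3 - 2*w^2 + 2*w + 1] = -4*w^3 - 30*w^2 - 4*w + 2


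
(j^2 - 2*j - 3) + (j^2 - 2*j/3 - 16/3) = 2*j^2 - 8*j/3 - 25/3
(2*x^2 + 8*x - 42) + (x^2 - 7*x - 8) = 3*x^2 + x - 50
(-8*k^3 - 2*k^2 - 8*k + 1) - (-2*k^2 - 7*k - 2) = -8*k^3 - k + 3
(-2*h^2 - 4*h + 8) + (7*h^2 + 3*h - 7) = 5*h^2 - h + 1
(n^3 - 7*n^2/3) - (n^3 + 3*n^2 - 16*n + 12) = -16*n^2/3 + 16*n - 12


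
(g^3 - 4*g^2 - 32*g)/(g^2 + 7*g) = (g^2 - 4*g - 32)/(g + 7)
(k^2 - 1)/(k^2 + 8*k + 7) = (k - 1)/(k + 7)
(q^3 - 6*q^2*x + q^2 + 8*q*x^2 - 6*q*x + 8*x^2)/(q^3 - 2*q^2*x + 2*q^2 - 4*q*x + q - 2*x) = (q - 4*x)/(q + 1)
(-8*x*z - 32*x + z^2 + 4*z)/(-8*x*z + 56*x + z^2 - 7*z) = (z + 4)/(z - 7)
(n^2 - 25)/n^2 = 1 - 25/n^2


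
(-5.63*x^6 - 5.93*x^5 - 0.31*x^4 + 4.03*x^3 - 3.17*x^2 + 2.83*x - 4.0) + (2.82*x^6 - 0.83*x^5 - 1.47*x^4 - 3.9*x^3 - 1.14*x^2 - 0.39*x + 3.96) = -2.81*x^6 - 6.76*x^5 - 1.78*x^4 + 0.13*x^3 - 4.31*x^2 + 2.44*x - 0.04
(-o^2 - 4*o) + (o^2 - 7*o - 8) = -11*o - 8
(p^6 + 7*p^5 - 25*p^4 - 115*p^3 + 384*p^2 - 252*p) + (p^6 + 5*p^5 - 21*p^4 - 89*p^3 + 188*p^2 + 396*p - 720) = 2*p^6 + 12*p^5 - 46*p^4 - 204*p^3 + 572*p^2 + 144*p - 720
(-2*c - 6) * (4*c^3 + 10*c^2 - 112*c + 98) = -8*c^4 - 44*c^3 + 164*c^2 + 476*c - 588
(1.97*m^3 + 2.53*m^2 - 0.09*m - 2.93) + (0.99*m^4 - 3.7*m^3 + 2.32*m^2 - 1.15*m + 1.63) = 0.99*m^4 - 1.73*m^3 + 4.85*m^2 - 1.24*m - 1.3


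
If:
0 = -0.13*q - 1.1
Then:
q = -8.46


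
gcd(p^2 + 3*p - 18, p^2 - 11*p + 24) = p - 3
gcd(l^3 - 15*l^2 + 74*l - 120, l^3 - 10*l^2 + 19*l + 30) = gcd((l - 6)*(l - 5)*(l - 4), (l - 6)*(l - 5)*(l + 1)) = l^2 - 11*l + 30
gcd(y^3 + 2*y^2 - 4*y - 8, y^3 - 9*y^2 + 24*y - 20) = y - 2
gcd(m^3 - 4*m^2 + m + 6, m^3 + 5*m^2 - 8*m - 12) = m^2 - m - 2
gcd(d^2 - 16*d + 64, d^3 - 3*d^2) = 1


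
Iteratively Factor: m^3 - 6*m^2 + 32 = (m - 4)*(m^2 - 2*m - 8) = (m - 4)^2*(m + 2)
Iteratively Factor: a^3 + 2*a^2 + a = (a + 1)*(a^2 + a) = (a + 1)^2*(a)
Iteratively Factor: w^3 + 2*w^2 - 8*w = (w - 2)*(w^2 + 4*w) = w*(w - 2)*(w + 4)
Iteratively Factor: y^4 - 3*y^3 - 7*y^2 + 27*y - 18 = (y + 3)*(y^3 - 6*y^2 + 11*y - 6) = (y - 3)*(y + 3)*(y^2 - 3*y + 2) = (y - 3)*(y - 1)*(y + 3)*(y - 2)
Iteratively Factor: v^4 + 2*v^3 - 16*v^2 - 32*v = (v + 4)*(v^3 - 2*v^2 - 8*v) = v*(v + 4)*(v^2 - 2*v - 8) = v*(v - 4)*(v + 4)*(v + 2)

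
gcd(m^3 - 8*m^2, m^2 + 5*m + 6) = 1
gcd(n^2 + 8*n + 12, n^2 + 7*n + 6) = n + 6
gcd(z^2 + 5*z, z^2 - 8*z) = z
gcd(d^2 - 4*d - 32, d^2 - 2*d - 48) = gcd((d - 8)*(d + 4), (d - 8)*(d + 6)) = d - 8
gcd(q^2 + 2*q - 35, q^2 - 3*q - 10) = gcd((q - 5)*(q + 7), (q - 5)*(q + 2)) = q - 5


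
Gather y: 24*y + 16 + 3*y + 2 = 27*y + 18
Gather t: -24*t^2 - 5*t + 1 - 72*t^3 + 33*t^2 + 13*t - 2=-72*t^3 + 9*t^2 + 8*t - 1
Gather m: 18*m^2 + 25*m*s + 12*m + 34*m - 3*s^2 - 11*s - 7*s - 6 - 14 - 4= 18*m^2 + m*(25*s + 46) - 3*s^2 - 18*s - 24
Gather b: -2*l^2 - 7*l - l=-2*l^2 - 8*l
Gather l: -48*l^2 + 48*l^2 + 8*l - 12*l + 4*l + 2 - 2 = 0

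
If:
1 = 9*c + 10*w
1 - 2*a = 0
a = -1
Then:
No Solution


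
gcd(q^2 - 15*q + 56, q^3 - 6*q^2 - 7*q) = q - 7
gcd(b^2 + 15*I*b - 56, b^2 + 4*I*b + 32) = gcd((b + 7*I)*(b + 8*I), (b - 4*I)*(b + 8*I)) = b + 8*I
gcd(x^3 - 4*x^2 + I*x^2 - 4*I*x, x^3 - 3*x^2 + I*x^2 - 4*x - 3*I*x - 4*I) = x^2 + x*(-4 + I) - 4*I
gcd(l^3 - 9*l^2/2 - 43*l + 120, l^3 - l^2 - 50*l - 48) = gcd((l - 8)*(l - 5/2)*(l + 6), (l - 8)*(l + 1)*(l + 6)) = l^2 - 2*l - 48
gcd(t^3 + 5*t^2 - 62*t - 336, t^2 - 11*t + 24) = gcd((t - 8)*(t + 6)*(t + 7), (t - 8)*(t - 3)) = t - 8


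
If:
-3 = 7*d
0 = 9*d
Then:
No Solution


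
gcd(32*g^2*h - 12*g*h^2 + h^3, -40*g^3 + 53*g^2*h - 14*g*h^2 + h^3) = 8*g - h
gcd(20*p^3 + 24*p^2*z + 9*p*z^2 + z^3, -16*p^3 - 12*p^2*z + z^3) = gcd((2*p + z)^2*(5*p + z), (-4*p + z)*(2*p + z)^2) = 4*p^2 + 4*p*z + z^2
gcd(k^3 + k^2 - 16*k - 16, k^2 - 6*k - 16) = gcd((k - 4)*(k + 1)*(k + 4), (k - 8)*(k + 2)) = 1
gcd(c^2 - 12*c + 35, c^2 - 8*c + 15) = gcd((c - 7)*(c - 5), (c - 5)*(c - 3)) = c - 5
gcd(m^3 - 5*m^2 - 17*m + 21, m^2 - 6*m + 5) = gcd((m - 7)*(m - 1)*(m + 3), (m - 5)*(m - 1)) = m - 1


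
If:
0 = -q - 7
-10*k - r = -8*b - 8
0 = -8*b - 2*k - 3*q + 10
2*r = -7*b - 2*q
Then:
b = 308/103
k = 729/206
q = -7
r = -357/103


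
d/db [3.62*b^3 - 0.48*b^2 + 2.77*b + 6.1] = 10.86*b^2 - 0.96*b + 2.77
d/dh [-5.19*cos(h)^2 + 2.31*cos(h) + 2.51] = (10.38*cos(h) - 2.31)*sin(h)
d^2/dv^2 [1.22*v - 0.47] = 0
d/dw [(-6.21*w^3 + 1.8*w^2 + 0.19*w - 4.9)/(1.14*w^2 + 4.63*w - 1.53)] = (-7.0794*w^4 - 57.5046*w^3 + 36.6213*w^2 + 5.664*w + 22.3963)/(1.2996*w^4 + 10.5564*w^3 + 17.9485*w^2 - 14.1678*w + 2.3409)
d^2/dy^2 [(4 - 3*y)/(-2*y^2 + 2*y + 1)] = 4*((7 - 9*y)*(-2*y^2 + 2*y + 1) - 2*(2*y - 1)^2*(3*y - 4))/(-2*y^2 + 2*y + 1)^3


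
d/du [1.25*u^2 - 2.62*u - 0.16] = 2.5*u - 2.62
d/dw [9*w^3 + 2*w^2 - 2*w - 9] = 27*w^2 + 4*w - 2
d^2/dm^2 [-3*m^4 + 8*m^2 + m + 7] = 16 - 36*m^2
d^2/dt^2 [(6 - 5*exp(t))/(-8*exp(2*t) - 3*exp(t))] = 2*(160*exp(3*t) - 828*exp(2*t) - 216*exp(t) - 27)*exp(-t)/(512*exp(3*t) + 576*exp(2*t) + 216*exp(t) + 27)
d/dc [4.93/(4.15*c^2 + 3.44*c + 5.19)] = (-40.919*c - 16.9592)/(4.15*c^2 + 3.44*c + 5.19)^2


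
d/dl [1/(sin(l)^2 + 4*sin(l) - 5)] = -2*(sin(l) + 2)*cos(l)/(sin(l)^2 + 4*sin(l) - 5)^2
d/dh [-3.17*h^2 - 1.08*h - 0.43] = -6.34*h - 1.08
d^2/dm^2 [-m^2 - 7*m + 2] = -2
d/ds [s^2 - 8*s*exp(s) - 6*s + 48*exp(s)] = -8*s*exp(s) + 2*s + 40*exp(s) - 6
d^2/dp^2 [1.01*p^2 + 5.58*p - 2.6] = 2.02000000000000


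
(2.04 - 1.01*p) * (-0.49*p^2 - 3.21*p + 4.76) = 0.4949*p^3 + 2.2425*p^2 - 11.356*p + 9.7104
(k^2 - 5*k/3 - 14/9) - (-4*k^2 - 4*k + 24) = 5*k^2 + 7*k/3 - 230/9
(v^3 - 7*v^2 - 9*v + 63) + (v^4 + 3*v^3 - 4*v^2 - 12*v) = v^4 + 4*v^3 - 11*v^2 - 21*v + 63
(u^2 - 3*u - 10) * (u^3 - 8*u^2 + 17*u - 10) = u^5 - 11*u^4 + 31*u^3 + 19*u^2 - 140*u + 100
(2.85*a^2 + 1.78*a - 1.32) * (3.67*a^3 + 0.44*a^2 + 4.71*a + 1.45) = 10.4595*a^5 + 7.7866*a^4 + 9.3623*a^3 + 11.9355*a^2 - 3.6362*a - 1.914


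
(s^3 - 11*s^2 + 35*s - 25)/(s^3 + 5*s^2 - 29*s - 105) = (s^2 - 6*s + 5)/(s^2 + 10*s + 21)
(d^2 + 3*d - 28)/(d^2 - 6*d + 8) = (d + 7)/(d - 2)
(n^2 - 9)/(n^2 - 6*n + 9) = (n + 3)/(n - 3)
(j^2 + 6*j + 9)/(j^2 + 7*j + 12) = (j + 3)/(j + 4)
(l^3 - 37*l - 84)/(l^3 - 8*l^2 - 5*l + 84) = (l + 4)/(l - 4)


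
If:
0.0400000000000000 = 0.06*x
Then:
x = 0.67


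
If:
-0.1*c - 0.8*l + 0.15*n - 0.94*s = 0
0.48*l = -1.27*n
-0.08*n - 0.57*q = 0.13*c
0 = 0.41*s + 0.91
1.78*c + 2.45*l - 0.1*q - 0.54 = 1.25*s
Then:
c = -5.40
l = 3.07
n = -1.16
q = 1.39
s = -2.22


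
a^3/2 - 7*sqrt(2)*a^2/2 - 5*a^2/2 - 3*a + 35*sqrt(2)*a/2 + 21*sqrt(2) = (a/2 + 1/2)*(a - 6)*(a - 7*sqrt(2))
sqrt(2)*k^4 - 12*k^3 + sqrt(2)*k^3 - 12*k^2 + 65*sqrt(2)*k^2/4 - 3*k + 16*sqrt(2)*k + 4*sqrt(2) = (k + 1/2)*(k - 4*sqrt(2))*(k - 2*sqrt(2))*(sqrt(2)*k + sqrt(2)/2)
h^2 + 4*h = h*(h + 4)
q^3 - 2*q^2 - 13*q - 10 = (q - 5)*(q + 1)*(q + 2)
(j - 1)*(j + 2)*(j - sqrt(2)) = j^3 - sqrt(2)*j^2 + j^2 - 2*j - sqrt(2)*j + 2*sqrt(2)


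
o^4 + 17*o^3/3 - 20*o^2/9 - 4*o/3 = o*(o - 2/3)*(o + 1/3)*(o + 6)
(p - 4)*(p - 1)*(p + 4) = p^3 - p^2 - 16*p + 16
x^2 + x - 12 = (x - 3)*(x + 4)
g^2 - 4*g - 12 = (g - 6)*(g + 2)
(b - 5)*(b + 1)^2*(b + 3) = b^4 - 18*b^2 - 32*b - 15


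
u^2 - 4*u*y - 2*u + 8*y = (u - 2)*(u - 4*y)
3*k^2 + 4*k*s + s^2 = (k + s)*(3*k + s)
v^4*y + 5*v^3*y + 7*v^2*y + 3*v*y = v*(v + 1)*(v + 3)*(v*y + y)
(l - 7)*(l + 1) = l^2 - 6*l - 7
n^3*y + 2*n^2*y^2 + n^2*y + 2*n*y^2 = n*(n + 2*y)*(n*y + y)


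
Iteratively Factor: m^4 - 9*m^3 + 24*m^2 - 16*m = (m)*(m^3 - 9*m^2 + 24*m - 16) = m*(m - 4)*(m^2 - 5*m + 4) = m*(m - 4)^2*(m - 1)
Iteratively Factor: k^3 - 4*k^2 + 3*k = (k)*(k^2 - 4*k + 3) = k*(k - 3)*(k - 1)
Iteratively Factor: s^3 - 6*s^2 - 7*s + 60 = (s - 4)*(s^2 - 2*s - 15) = (s - 4)*(s + 3)*(s - 5)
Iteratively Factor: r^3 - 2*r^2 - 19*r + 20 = (r - 5)*(r^2 + 3*r - 4) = (r - 5)*(r - 1)*(r + 4)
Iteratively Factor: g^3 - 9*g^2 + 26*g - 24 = (g - 2)*(g^2 - 7*g + 12) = (g - 4)*(g - 2)*(g - 3)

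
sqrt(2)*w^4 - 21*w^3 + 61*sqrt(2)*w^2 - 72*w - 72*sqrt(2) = (w - 6*sqrt(2))*(w - 3*sqrt(2))*(w - 2*sqrt(2))*(sqrt(2)*w + 1)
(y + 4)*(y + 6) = y^2 + 10*y + 24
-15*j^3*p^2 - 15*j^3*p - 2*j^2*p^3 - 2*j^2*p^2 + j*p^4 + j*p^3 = p*(-5*j + p)*(3*j + p)*(j*p + j)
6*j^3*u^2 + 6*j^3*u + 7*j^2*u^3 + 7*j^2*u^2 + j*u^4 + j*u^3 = u*(j + u)*(6*j + u)*(j*u + j)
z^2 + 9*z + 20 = (z + 4)*(z + 5)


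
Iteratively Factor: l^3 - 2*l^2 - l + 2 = (l - 1)*(l^2 - l - 2) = (l - 1)*(l + 1)*(l - 2)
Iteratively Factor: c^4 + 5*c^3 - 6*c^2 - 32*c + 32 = (c + 4)*(c^3 + c^2 - 10*c + 8) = (c + 4)^2*(c^2 - 3*c + 2) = (c - 1)*(c + 4)^2*(c - 2)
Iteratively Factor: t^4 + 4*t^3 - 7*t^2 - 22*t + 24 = (t + 3)*(t^3 + t^2 - 10*t + 8) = (t - 1)*(t + 3)*(t^2 + 2*t - 8) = (t - 2)*(t - 1)*(t + 3)*(t + 4)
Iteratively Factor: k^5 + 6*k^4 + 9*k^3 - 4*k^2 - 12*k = (k - 1)*(k^4 + 7*k^3 + 16*k^2 + 12*k) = (k - 1)*(k + 2)*(k^3 + 5*k^2 + 6*k) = k*(k - 1)*(k + 2)*(k^2 + 5*k + 6) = k*(k - 1)*(k + 2)*(k + 3)*(k + 2)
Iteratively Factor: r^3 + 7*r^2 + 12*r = (r + 3)*(r^2 + 4*r) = r*(r + 3)*(r + 4)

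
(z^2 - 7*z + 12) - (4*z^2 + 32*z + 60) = -3*z^2 - 39*z - 48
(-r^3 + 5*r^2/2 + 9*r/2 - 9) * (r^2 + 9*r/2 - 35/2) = -r^5 - 2*r^4 + 133*r^3/4 - 65*r^2/2 - 477*r/4 + 315/2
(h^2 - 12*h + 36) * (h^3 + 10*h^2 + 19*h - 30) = h^5 - 2*h^4 - 65*h^3 + 102*h^2 + 1044*h - 1080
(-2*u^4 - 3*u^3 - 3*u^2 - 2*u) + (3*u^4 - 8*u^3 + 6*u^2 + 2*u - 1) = u^4 - 11*u^3 + 3*u^2 - 1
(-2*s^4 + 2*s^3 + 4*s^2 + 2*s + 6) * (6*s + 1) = -12*s^5 + 10*s^4 + 26*s^3 + 16*s^2 + 38*s + 6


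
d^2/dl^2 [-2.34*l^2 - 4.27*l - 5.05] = -4.68000000000000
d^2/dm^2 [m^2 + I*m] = 2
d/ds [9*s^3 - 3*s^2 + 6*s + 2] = 27*s^2 - 6*s + 6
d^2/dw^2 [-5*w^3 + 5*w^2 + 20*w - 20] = 10 - 30*w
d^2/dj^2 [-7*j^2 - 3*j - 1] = -14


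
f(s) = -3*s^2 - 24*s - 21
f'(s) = -6*s - 24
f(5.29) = -231.91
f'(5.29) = -55.74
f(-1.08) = 1.42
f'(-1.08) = -17.52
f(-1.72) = 11.40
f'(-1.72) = -13.68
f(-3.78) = 26.85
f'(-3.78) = -1.32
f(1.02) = -48.60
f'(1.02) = -30.12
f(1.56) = -65.74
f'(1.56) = -33.36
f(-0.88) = -2.20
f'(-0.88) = -18.72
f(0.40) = -31.08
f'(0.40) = -26.40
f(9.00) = -480.00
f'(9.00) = -78.00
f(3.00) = -120.00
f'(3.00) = -42.00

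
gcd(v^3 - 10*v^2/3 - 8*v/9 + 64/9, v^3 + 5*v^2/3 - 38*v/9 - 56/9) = v^2 - 2*v/3 - 8/3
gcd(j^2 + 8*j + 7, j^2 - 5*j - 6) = j + 1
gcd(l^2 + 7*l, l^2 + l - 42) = l + 7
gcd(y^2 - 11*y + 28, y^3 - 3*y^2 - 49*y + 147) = y - 7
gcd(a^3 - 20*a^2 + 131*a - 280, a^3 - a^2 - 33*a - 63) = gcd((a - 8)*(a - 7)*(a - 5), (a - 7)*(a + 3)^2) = a - 7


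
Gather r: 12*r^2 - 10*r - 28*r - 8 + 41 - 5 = 12*r^2 - 38*r + 28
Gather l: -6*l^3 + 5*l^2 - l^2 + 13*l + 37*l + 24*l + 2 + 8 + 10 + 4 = -6*l^3 + 4*l^2 + 74*l + 24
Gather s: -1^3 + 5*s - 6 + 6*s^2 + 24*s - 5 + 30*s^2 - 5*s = 36*s^2 + 24*s - 12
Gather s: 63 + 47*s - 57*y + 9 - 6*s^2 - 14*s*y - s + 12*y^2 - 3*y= -6*s^2 + s*(46 - 14*y) + 12*y^2 - 60*y + 72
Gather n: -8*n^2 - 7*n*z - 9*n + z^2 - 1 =-8*n^2 + n*(-7*z - 9) + z^2 - 1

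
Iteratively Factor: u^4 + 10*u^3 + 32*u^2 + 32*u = (u + 4)*(u^3 + 6*u^2 + 8*u) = (u + 2)*(u + 4)*(u^2 + 4*u) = (u + 2)*(u + 4)^2*(u)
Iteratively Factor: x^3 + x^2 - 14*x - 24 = (x - 4)*(x^2 + 5*x + 6) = (x - 4)*(x + 2)*(x + 3)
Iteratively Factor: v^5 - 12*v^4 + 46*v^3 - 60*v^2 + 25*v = (v - 1)*(v^4 - 11*v^3 + 35*v^2 - 25*v) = (v - 5)*(v - 1)*(v^3 - 6*v^2 + 5*v) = (v - 5)*(v - 1)^2*(v^2 - 5*v) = v*(v - 5)*(v - 1)^2*(v - 5)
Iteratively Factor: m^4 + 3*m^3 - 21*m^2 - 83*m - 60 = (m + 3)*(m^3 - 21*m - 20) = (m + 1)*(m + 3)*(m^2 - m - 20) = (m + 1)*(m + 3)*(m + 4)*(m - 5)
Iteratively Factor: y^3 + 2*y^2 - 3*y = (y - 1)*(y^2 + 3*y) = (y - 1)*(y + 3)*(y)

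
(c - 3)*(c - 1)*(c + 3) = c^3 - c^2 - 9*c + 9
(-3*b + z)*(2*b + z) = -6*b^2 - b*z + z^2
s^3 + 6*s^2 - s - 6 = (s - 1)*(s + 1)*(s + 6)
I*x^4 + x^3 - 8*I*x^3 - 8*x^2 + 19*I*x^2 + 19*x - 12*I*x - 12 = (x - 4)*(x - 3)*(x - I)*(I*x - I)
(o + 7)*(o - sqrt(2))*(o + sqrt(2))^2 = o^4 + sqrt(2)*o^3 + 7*o^3 - 2*o^2 + 7*sqrt(2)*o^2 - 14*o - 2*sqrt(2)*o - 14*sqrt(2)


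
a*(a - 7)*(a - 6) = a^3 - 13*a^2 + 42*a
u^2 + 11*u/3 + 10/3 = (u + 5/3)*(u + 2)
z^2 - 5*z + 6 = (z - 3)*(z - 2)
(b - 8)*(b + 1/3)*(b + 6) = b^3 - 5*b^2/3 - 146*b/3 - 16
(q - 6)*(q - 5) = q^2 - 11*q + 30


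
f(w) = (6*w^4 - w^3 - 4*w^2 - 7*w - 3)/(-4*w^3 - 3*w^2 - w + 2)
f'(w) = (12*w^2 + 6*w + 1)*(6*w^4 - w^3 - 4*w^2 - 7*w - 3)/(-4*w^3 - 3*w^2 - w + 2)^2 + (24*w^3 - 3*w^2 - 8*w - 7)/(-4*w^3 - 3*w^2 - w + 2)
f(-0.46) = -0.12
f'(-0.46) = -2.88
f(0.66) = 7.62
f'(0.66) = -63.53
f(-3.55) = 6.61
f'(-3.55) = -1.54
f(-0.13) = -1.03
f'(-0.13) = -3.11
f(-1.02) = 1.82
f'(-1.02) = -3.39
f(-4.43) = 7.95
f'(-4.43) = -1.52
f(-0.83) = 1.14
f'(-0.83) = -3.69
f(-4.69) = 8.34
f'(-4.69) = -1.52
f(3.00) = -2.93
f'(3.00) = -1.60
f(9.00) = -12.08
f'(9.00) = -1.51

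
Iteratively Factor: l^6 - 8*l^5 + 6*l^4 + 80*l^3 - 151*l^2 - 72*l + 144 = (l + 3)*(l^5 - 11*l^4 + 39*l^3 - 37*l^2 - 40*l + 48) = (l - 4)*(l + 3)*(l^4 - 7*l^3 + 11*l^2 + 7*l - 12) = (l - 4)^2*(l + 3)*(l^3 - 3*l^2 - l + 3) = (l - 4)^2*(l - 1)*(l + 3)*(l^2 - 2*l - 3) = (l - 4)^2*(l - 3)*(l - 1)*(l + 3)*(l + 1)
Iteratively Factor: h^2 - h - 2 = (h - 2)*(h + 1)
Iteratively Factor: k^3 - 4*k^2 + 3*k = (k - 3)*(k^2 - k) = (k - 3)*(k - 1)*(k)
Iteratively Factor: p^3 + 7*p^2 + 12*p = (p + 3)*(p^2 + 4*p) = p*(p + 3)*(p + 4)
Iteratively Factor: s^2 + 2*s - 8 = (s - 2)*(s + 4)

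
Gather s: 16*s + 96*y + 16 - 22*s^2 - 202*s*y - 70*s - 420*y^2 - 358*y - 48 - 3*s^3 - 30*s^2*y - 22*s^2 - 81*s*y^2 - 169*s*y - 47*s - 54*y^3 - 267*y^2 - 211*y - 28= -3*s^3 + s^2*(-30*y - 44) + s*(-81*y^2 - 371*y - 101) - 54*y^3 - 687*y^2 - 473*y - 60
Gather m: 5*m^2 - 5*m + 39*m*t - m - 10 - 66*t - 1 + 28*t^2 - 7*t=5*m^2 + m*(39*t - 6) + 28*t^2 - 73*t - 11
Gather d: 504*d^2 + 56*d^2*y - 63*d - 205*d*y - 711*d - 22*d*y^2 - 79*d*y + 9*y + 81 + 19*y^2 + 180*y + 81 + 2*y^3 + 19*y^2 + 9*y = d^2*(56*y + 504) + d*(-22*y^2 - 284*y - 774) + 2*y^3 + 38*y^2 + 198*y + 162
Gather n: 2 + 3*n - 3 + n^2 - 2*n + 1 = n^2 + n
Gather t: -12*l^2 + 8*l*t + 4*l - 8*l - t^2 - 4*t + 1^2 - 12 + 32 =-12*l^2 - 4*l - t^2 + t*(8*l - 4) + 21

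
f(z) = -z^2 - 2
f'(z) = -2*z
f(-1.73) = -4.99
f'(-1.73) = 3.46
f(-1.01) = -3.02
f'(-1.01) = 2.02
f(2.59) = -8.71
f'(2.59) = -5.18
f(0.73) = -2.53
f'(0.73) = -1.46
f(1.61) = -4.59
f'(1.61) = -3.22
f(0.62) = -2.38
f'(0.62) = -1.24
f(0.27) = -2.07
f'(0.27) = -0.54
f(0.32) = -2.10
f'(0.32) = -0.64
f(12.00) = -146.00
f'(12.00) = -24.00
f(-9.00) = -83.00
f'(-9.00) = 18.00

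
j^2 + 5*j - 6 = (j - 1)*(j + 6)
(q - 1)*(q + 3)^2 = q^3 + 5*q^2 + 3*q - 9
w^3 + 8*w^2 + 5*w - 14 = (w - 1)*(w + 2)*(w + 7)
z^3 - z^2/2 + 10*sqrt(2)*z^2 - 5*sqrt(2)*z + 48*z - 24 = (z - 1/2)*(z + 4*sqrt(2))*(z + 6*sqrt(2))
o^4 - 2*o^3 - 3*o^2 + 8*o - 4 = (o - 2)*(o - 1)^2*(o + 2)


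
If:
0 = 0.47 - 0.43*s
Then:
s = 1.09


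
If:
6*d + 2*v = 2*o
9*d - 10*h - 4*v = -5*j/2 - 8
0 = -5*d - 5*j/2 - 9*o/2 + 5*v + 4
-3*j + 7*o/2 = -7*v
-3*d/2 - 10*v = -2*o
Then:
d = 256/2041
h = 10778/10205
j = 1400/2041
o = 912/2041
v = 144/2041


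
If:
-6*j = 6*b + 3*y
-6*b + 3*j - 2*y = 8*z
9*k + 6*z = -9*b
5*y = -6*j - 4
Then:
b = 14/39 - 16*z/39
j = 40*z/39 + 4/39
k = -10*z/39 - 14/39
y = -16*z/13 - 12/13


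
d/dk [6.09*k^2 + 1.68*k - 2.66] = 12.18*k + 1.68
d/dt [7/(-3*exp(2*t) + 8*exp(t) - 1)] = (42*exp(t) - 56)*exp(t)/(3*exp(2*t) - 8*exp(t) + 1)^2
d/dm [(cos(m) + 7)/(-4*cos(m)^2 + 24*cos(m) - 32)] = (sin(m)^2 - 14*cos(m) + 49)*sin(m)/(4*(cos(m)^2 - 6*cos(m) + 8)^2)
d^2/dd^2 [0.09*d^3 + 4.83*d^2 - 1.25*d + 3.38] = 0.54*d + 9.66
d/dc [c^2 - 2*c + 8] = 2*c - 2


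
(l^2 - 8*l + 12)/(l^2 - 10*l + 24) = (l - 2)/(l - 4)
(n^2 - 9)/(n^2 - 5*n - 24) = (n - 3)/(n - 8)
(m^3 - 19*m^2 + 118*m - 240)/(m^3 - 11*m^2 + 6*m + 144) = (m - 5)/(m + 3)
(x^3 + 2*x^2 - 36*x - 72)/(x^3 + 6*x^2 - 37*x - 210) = (x^2 + 8*x + 12)/(x^2 + 12*x + 35)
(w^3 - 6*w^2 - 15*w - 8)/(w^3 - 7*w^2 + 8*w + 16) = (w^2 - 7*w - 8)/(w^2 - 8*w + 16)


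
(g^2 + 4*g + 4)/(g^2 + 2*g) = (g + 2)/g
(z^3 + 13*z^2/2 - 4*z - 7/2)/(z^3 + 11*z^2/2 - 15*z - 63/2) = (2*z^2 - z - 1)/(2*z^2 - 3*z - 9)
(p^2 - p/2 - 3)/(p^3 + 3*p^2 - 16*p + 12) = (p + 3/2)/(p^2 + 5*p - 6)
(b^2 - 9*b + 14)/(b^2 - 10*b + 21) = (b - 2)/(b - 3)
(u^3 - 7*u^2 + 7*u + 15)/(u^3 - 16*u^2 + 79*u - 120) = (u + 1)/(u - 8)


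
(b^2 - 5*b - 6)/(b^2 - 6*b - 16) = (-b^2 + 5*b + 6)/(-b^2 + 6*b + 16)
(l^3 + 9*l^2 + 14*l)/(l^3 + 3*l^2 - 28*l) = (l + 2)/(l - 4)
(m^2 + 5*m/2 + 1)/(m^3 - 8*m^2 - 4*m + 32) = (m + 1/2)/(m^2 - 10*m + 16)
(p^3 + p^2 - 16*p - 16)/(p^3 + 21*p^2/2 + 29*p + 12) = 2*(p^2 - 3*p - 4)/(2*p^2 + 13*p + 6)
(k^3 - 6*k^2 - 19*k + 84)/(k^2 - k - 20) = (k^2 - 10*k + 21)/(k - 5)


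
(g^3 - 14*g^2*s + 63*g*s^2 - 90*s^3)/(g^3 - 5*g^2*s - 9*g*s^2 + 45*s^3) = (g - 6*s)/(g + 3*s)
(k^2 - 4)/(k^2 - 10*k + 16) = (k + 2)/(k - 8)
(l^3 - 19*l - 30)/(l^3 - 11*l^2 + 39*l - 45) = (l^2 + 5*l + 6)/(l^2 - 6*l + 9)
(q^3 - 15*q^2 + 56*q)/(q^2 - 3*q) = (q^2 - 15*q + 56)/(q - 3)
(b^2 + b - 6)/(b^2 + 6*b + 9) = (b - 2)/(b + 3)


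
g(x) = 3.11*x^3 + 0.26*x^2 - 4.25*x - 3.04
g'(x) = 9.33*x^2 + 0.52*x - 4.25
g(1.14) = -2.94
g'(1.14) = 8.47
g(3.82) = 157.88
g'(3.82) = 133.88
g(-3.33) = -100.84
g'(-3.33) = 97.48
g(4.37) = 242.89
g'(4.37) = 176.20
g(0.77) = -4.74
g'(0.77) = 1.68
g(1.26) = -1.76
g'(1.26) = 11.22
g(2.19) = 21.57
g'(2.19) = 41.64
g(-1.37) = -4.73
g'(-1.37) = 12.55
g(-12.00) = -5288.68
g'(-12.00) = 1333.03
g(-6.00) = -639.94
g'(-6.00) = 328.51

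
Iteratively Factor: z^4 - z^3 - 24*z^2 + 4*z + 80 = (z + 2)*(z^3 - 3*z^2 - 18*z + 40) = (z - 2)*(z + 2)*(z^2 - z - 20) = (z - 5)*(z - 2)*(z + 2)*(z + 4)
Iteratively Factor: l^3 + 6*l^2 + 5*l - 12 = (l - 1)*(l^2 + 7*l + 12) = (l - 1)*(l + 4)*(l + 3)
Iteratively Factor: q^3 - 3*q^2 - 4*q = (q - 4)*(q^2 + q) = q*(q - 4)*(q + 1)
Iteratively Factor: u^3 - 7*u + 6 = (u - 1)*(u^2 + u - 6) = (u - 2)*(u - 1)*(u + 3)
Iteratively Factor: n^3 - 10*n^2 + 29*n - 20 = (n - 1)*(n^2 - 9*n + 20) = (n - 5)*(n - 1)*(n - 4)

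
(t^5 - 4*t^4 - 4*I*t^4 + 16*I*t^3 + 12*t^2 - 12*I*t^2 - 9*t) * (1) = t^5 - 4*t^4 - 4*I*t^4 + 16*I*t^3 + 12*t^2 - 12*I*t^2 - 9*t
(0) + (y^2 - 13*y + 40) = y^2 - 13*y + 40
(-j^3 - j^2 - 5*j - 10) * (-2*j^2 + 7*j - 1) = 2*j^5 - 5*j^4 + 4*j^3 - 14*j^2 - 65*j + 10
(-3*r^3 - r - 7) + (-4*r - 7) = -3*r^3 - 5*r - 14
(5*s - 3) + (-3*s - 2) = 2*s - 5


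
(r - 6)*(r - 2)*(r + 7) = r^3 - r^2 - 44*r + 84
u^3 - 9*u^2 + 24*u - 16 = (u - 4)^2*(u - 1)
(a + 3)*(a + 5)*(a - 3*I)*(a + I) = a^4 + 8*a^3 - 2*I*a^3 + 18*a^2 - 16*I*a^2 + 24*a - 30*I*a + 45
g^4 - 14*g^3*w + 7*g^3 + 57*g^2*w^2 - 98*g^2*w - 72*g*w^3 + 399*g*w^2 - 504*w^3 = (g + 7)*(g - 8*w)*(g - 3*w)^2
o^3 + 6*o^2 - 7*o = o*(o - 1)*(o + 7)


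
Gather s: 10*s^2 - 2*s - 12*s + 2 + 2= 10*s^2 - 14*s + 4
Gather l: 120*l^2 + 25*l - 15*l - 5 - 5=120*l^2 + 10*l - 10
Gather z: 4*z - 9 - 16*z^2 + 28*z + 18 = -16*z^2 + 32*z + 9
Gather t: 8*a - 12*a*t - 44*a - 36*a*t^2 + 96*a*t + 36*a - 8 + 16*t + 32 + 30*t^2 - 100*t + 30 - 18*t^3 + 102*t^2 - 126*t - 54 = -18*t^3 + t^2*(132 - 36*a) + t*(84*a - 210)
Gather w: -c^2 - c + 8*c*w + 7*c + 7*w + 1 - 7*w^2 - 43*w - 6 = -c^2 + 6*c - 7*w^2 + w*(8*c - 36) - 5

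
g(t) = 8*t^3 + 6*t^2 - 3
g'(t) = 24*t^2 + 12*t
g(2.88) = 237.87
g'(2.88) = 233.63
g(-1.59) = -19.99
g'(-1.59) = 41.59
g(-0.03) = -2.99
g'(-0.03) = -0.34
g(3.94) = 579.45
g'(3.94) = 419.85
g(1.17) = 18.03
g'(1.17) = 46.89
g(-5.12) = -919.46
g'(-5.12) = 567.71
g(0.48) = -0.73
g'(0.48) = 11.29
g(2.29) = 124.54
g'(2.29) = 153.34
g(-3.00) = -165.00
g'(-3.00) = 180.00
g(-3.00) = -165.00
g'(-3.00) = 180.00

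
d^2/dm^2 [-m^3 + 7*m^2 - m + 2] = 14 - 6*m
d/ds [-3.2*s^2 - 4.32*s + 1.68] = -6.4*s - 4.32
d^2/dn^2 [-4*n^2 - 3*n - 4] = -8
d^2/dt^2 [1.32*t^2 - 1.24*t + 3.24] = 2.64000000000000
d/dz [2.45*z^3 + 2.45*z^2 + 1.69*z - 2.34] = 7.35*z^2 + 4.9*z + 1.69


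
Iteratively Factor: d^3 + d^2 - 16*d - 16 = (d + 1)*(d^2 - 16) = (d - 4)*(d + 1)*(d + 4)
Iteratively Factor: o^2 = (o)*(o)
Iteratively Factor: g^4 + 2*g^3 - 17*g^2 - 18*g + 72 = (g + 4)*(g^3 - 2*g^2 - 9*g + 18) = (g - 2)*(g + 4)*(g^2 - 9) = (g - 3)*(g - 2)*(g + 4)*(g + 3)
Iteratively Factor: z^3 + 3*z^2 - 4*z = (z + 4)*(z^2 - z) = z*(z + 4)*(z - 1)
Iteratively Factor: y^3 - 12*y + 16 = (y - 2)*(y^2 + 2*y - 8) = (y - 2)^2*(y + 4)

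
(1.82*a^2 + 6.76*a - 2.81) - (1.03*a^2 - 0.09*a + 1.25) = 0.79*a^2 + 6.85*a - 4.06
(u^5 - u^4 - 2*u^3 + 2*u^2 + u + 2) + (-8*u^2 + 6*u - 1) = u^5 - u^4 - 2*u^3 - 6*u^2 + 7*u + 1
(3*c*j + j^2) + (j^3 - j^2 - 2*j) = 3*c*j + j^3 - 2*j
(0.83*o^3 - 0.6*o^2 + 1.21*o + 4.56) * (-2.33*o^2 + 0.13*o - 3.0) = -1.9339*o^5 + 1.5059*o^4 - 5.3873*o^3 - 8.6675*o^2 - 3.0372*o - 13.68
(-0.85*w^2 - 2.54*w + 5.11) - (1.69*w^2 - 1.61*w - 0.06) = -2.54*w^2 - 0.93*w + 5.17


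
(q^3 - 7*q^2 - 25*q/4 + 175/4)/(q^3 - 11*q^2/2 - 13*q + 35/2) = (q - 5/2)/(q - 1)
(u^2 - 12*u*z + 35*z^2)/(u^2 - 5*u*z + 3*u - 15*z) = (u - 7*z)/(u + 3)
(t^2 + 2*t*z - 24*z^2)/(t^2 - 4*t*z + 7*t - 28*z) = (t + 6*z)/(t + 7)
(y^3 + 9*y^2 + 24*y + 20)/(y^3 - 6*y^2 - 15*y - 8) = (y^3 + 9*y^2 + 24*y + 20)/(y^3 - 6*y^2 - 15*y - 8)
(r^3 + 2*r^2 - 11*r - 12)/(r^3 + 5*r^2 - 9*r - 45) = (r^2 + 5*r + 4)/(r^2 + 8*r + 15)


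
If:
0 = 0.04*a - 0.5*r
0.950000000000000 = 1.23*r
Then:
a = 9.65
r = 0.77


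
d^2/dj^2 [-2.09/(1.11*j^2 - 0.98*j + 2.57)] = (5.150178*j^2 - 4.547004*j - 2.09*(2.22*j - 0.98)*(4.44*j - 1.96) + 11.924286)/(1.11*j^2 - 0.98*j + 2.57)^3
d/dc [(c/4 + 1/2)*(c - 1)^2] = 3*c^2/4 - 3/4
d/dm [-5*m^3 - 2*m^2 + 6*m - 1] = -15*m^2 - 4*m + 6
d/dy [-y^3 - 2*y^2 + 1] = y*(-3*y - 4)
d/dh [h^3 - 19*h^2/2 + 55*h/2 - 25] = 3*h^2 - 19*h + 55/2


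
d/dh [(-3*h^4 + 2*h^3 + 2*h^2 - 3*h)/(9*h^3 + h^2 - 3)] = (-27*h^6 - 6*h^5 - 16*h^4 + 90*h^3 - 15*h^2 - 12*h + 9)/(81*h^6 + 18*h^5 + h^4 - 54*h^3 - 6*h^2 + 9)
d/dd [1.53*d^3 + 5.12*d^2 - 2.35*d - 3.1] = 4.59*d^2 + 10.24*d - 2.35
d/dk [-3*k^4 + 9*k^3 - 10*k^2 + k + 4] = -12*k^3 + 27*k^2 - 20*k + 1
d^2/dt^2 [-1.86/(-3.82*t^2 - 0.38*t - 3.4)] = (-54.283728*t^2 - 5.399952*t + 1.86*(7.64*t + 0.38)*(15.28*t + 0.76) - 48.31536)/(3.82*t^2 + 0.38*t + 3.4)^3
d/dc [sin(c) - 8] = cos(c)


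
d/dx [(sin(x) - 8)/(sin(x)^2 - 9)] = (16*sin(x) + cos(x)^2 - 10)*cos(x)/(sin(x)^2 - 9)^2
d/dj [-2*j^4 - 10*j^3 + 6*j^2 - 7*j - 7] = -8*j^3 - 30*j^2 + 12*j - 7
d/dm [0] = 0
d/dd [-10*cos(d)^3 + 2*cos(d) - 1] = 2*(15*cos(d)^2 - 1)*sin(d)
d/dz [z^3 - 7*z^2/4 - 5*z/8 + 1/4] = 3*z^2 - 7*z/2 - 5/8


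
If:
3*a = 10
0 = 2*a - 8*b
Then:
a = 10/3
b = 5/6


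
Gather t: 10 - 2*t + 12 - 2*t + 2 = 24 - 4*t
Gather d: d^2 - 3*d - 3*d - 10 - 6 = d^2 - 6*d - 16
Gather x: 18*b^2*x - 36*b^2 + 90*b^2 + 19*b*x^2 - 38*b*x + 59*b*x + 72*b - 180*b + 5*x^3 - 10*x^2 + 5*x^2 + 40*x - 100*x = 54*b^2 - 108*b + 5*x^3 + x^2*(19*b - 5) + x*(18*b^2 + 21*b - 60)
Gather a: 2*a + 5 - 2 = 2*a + 3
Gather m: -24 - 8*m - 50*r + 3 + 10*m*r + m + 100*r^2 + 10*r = m*(10*r - 7) + 100*r^2 - 40*r - 21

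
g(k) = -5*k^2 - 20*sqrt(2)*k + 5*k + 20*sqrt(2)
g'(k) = -10*k - 20*sqrt(2) + 5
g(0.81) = 6.14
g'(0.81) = -31.38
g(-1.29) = 50.00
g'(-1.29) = -10.38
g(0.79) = 6.77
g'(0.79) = -31.18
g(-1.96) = 54.71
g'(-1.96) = -3.68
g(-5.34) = 10.04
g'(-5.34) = 30.12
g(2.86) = -79.21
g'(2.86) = -51.88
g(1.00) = 0.00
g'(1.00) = -33.28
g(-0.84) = 44.32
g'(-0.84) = -14.88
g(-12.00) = -412.30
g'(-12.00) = 96.72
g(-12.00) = -412.30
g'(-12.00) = 96.72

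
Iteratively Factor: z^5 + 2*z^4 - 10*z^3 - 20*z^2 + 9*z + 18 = (z - 3)*(z^4 + 5*z^3 + 5*z^2 - 5*z - 6) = (z - 3)*(z + 3)*(z^3 + 2*z^2 - z - 2) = (z - 3)*(z - 1)*(z + 3)*(z^2 + 3*z + 2) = (z - 3)*(z - 1)*(z + 1)*(z + 3)*(z + 2)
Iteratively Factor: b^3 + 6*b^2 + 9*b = (b)*(b^2 + 6*b + 9) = b*(b + 3)*(b + 3)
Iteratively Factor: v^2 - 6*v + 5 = (v - 5)*(v - 1)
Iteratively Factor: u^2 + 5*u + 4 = (u + 4)*(u + 1)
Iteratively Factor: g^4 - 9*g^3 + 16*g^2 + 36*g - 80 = (g - 4)*(g^3 - 5*g^2 - 4*g + 20) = (g - 5)*(g - 4)*(g^2 - 4) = (g - 5)*(g - 4)*(g + 2)*(g - 2)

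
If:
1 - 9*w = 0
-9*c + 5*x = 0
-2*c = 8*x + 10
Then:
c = -25/41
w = 1/9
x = -45/41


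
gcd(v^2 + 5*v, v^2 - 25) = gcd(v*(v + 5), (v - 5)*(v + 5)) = v + 5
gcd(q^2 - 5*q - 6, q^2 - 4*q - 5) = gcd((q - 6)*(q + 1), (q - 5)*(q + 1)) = q + 1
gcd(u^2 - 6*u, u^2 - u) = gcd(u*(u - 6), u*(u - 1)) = u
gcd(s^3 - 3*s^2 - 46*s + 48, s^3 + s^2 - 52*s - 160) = s - 8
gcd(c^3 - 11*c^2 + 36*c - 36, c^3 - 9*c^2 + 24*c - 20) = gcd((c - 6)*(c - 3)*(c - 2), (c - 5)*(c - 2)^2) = c - 2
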